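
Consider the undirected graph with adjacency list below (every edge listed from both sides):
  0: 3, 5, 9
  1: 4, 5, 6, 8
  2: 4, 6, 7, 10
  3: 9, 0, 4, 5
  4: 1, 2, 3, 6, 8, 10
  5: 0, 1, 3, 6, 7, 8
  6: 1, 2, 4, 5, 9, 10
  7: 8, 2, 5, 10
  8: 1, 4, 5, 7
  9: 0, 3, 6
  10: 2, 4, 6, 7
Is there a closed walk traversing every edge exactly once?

Degrees: 0:3, 1:4, 2:4, 3:4, 4:6, 5:6, 6:6, 7:4, 8:4, 9:3, 10:4
Vertices with odd degree: 0, 9. An Eulerian circuit requires all degrees even.

No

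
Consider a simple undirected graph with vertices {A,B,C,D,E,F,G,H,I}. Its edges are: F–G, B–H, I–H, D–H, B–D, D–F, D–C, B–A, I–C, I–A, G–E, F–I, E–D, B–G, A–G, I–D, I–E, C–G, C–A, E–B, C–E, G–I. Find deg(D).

6

Neighbors of D: B, C, E, F, H, I.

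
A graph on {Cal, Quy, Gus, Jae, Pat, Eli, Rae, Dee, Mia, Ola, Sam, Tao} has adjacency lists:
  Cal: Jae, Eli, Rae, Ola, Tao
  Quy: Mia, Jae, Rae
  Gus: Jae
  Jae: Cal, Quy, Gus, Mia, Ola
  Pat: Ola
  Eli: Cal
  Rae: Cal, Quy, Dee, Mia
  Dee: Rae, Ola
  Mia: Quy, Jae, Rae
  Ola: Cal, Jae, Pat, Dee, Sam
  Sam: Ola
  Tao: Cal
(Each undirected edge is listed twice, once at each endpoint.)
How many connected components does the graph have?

Component: {Cal, Quy, Gus, Jae, Pat, Eli, Rae, Dee, Mia, Ola, Sam, Tao}

1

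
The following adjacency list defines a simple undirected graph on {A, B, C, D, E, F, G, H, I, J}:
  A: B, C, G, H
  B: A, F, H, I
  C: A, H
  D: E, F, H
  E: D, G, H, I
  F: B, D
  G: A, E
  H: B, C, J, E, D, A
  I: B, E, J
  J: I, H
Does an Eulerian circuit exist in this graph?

No

Degrees: A:4, B:4, C:2, D:3, E:4, F:2, G:2, H:6, I:3, J:2
Vertices with odd degree: D, I. An Eulerian circuit requires all degrees even.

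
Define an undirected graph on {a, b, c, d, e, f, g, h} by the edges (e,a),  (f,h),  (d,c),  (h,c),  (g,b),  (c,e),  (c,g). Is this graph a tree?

Yes

The graph has 8 vertices and 7 edges.
It is connected with exactly 7 edges, hence acyclic — it is a tree.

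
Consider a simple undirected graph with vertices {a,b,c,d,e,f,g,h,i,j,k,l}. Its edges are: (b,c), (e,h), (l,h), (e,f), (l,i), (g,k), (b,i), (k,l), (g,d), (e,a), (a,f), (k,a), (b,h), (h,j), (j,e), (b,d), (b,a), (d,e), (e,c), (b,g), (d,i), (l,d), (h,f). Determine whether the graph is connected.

Starting from a and exploring outward reaches every vertex (a, e, b, k, f, h, j, d, c, i, g, l); the graph is connected.

Yes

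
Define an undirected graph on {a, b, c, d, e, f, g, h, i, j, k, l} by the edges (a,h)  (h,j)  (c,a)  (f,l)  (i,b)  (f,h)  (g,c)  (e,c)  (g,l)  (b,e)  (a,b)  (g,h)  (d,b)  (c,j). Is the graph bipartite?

Partition the vertices as {b, c, h, k, l} vs {a, d, e, f, g, i, j}. Each listed edge has one endpoint in each part, so the graph is bipartite.

Yes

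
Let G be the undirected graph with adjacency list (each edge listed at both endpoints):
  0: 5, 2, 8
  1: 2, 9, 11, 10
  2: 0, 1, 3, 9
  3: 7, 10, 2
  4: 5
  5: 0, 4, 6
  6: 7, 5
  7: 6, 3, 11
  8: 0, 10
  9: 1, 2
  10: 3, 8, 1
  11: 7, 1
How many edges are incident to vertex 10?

Neighbors of 10: 1, 3, 8.

3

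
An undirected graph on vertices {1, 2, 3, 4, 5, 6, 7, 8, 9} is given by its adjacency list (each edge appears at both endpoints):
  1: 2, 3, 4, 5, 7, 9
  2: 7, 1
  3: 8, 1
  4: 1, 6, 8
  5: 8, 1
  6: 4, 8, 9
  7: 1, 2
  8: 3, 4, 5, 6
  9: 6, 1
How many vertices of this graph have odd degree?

Degrees: 1:6, 2:2, 3:2, 4:3, 5:2, 6:3, 7:2, 8:4, 9:2
Odd-degree vertices: 4, 6.

2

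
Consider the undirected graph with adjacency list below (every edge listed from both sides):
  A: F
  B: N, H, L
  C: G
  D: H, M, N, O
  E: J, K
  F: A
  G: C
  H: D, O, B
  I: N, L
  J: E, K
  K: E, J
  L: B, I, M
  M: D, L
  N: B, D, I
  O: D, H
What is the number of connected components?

Component: {A, F}
Component: {C, G}
Component: {E, J, K}
Component: {B, D, H, I, L, M, N, O}

4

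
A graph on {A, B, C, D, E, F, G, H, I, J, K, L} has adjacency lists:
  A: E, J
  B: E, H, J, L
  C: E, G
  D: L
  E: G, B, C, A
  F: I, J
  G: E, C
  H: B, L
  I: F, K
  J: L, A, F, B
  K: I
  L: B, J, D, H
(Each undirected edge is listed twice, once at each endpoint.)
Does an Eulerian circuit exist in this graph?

No

Degrees: A:2, B:4, C:2, D:1, E:4, F:2, G:2, H:2, I:2, J:4, K:1, L:4
Vertices with odd degree: D, K. An Eulerian circuit requires all degrees even.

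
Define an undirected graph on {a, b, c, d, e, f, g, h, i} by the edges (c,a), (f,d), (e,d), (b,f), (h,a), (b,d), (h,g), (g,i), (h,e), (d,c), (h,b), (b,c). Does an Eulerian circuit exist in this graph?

No

Degrees: a:2, b:4, c:3, d:4, e:2, f:2, g:2, h:4, i:1
c, i have odd degree; an Eulerian circuit needs every degree to be even, so none exists.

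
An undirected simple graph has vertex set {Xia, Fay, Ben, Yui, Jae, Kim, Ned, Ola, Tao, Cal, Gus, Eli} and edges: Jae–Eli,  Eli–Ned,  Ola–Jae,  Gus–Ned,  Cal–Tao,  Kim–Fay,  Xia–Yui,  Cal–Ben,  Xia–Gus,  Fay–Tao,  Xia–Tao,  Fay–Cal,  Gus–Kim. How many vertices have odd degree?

8

Degrees: Xia:3, Fay:3, Ben:1, Yui:1, Jae:2, Kim:2, Ned:2, Ola:1, Tao:3, Cal:3, Gus:3, Eli:2
Odd-degree vertices: Xia, Fay, Ben, Yui, Ola, Tao, Cal, Gus.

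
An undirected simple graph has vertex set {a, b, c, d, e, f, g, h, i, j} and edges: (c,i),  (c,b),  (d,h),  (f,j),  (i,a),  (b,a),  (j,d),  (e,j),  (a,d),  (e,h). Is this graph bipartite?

A valid 2-coloring puts {b, d, e, f, g, i} on one side and {a, c, h, j} on the other; every edge crosses between the two sides.

Yes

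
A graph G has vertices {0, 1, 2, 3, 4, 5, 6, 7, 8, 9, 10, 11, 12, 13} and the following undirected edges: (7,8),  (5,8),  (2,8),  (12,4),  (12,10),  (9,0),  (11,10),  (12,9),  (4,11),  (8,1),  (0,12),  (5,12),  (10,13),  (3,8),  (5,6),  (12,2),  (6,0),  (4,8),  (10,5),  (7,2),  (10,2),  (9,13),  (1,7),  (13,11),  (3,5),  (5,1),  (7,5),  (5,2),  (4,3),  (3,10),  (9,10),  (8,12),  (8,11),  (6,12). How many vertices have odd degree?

Degrees: 0:3, 1:3, 2:5, 3:4, 4:4, 5:8, 6:3, 7:4, 8:8, 9:4, 10:7, 11:4, 12:8, 13:3
Odd-degree vertices: 0, 1, 2, 6, 10, 13.

6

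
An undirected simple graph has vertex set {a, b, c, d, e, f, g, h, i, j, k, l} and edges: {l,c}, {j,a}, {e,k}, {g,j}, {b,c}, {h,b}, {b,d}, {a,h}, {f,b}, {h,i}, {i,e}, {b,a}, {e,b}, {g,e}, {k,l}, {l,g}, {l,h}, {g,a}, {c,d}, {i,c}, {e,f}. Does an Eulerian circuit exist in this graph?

Degrees: a:4, b:6, c:4, d:2, e:5, f:2, g:4, h:4, i:3, j:2, k:2, l:4
Vertices with odd degree: e, i. An Eulerian circuit requires all degrees even.

No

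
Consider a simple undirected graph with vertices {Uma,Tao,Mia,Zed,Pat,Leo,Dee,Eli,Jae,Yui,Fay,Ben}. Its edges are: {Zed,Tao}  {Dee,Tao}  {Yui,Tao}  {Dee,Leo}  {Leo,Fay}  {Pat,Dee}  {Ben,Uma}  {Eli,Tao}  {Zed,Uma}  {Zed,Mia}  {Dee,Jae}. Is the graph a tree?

Yes

The graph has 12 vertices and 11 edges.
Connected and |E| = |V| - 1, which characterizes a tree.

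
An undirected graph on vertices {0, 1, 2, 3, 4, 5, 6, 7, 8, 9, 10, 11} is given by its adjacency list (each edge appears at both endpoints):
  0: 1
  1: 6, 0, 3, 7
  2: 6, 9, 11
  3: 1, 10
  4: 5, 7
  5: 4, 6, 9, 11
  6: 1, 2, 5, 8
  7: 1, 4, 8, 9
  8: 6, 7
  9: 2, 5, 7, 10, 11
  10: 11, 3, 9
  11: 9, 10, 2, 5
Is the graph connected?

Yes

A breadth-first search from 0 visits 0, 1, 6, 3, 7, 2, 5, 8, 10, 9, 4, 11 — all 12 vertices — so the graph is connected.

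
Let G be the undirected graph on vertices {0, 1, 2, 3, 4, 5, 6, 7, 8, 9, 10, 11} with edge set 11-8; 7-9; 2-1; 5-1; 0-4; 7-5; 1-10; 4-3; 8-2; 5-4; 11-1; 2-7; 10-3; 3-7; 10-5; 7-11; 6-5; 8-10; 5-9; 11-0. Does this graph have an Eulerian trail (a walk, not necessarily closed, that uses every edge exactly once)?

Degrees: 0:2, 1:4, 2:3, 3:3, 4:3, 5:6, 6:1, 7:5, 8:3, 9:2, 10:4, 11:4
Odd-degree vertices: 2, 3, 4, 6, 7, 8 (6 total).
With 6 odd-degree vertices (more than two), no single trail can use every edge.

No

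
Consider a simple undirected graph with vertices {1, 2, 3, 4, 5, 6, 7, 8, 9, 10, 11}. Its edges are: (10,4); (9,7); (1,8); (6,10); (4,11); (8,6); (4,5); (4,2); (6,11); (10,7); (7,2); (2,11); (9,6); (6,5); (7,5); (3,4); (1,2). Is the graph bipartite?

4-2-11-4 is an odd cycle (length 3), and a bipartite graph can contain only even cycles.

No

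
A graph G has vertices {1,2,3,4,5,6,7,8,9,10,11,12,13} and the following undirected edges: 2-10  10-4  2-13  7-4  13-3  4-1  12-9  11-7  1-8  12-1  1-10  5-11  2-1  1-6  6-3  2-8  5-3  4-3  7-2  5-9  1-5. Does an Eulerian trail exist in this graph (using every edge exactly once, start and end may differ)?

Degrees: 1:7, 2:5, 3:4, 4:4, 5:4, 6:2, 7:3, 8:2, 9:2, 10:3, 11:2, 12:2, 13:2
Odd-degree vertices: 1, 2, 7, 10 (4 total).
An Eulerian trail requires 0 or 2 odd-degree vertices; here there are 4.

No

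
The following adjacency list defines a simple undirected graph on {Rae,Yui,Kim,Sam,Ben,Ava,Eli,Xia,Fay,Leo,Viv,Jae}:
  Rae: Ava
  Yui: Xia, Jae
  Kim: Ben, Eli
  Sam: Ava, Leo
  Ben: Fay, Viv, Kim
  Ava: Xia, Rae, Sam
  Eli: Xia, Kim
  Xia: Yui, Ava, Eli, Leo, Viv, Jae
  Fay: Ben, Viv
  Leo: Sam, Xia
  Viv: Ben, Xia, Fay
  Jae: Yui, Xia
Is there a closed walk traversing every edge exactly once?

No

Degrees: Rae:1, Yui:2, Kim:2, Sam:2, Ben:3, Ava:3, Eli:2, Xia:6, Fay:2, Leo:2, Viv:3, Jae:2
Vertices with odd degree: Rae, Ben, Ava, Viv. An Eulerian circuit requires all degrees even.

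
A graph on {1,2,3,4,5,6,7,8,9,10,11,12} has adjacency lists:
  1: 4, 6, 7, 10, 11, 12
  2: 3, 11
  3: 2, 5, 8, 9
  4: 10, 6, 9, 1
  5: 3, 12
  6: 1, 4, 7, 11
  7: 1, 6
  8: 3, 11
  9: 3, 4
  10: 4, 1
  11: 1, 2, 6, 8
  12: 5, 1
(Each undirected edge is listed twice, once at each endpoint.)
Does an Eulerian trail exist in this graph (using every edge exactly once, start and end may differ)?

Yes

Degrees: 1:6, 2:2, 3:4, 4:4, 5:2, 6:4, 7:2, 8:2, 9:2, 10:2, 11:4, 12:2
Odd-degree vertices: none (0 total).
The non-isolated vertices are connected and exactly 0 have odd degree, so an Eulerian trail exists.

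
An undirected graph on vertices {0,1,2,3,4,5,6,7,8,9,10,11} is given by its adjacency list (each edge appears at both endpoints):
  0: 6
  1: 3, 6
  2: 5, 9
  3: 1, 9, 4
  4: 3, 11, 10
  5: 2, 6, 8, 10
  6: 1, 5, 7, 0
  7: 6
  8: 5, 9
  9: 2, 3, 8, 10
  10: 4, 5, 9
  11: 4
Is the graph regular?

No

Degrees: 0:1, 1:2, 2:2, 3:3, 4:3, 5:4, 6:4, 7:1, 8:2, 9:4, 10:3, 11:1
Degrees are not all equal (e.g. deg(0)=1 but deg(5)=4); not regular.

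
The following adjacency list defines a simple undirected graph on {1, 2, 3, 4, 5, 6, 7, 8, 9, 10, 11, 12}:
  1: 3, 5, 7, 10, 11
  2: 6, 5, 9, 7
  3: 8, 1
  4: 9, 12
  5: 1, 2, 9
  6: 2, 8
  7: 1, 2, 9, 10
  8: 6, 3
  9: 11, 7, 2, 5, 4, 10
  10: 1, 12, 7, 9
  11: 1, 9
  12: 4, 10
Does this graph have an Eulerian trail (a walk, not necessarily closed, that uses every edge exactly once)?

Yes

Degrees: 1:5, 2:4, 3:2, 4:2, 5:3, 6:2, 7:4, 8:2, 9:6, 10:4, 11:2, 12:2
Odd-degree vertices: 1, 5 (2 total).
The non-isolated vertices are connected and exactly 2 have odd degree, so an Eulerian trail exists (from 1 to 5).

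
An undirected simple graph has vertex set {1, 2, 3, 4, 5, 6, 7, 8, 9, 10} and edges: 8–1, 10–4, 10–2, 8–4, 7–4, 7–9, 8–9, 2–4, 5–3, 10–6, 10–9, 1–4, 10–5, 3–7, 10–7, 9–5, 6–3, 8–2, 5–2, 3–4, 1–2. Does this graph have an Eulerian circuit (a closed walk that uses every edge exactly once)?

Degrees: 1:3, 2:5, 3:4, 4:6, 5:4, 6:2, 7:4, 8:4, 9:4, 10:6
1, 2 have odd degree; an Eulerian circuit needs every degree to be even, so none exists.

No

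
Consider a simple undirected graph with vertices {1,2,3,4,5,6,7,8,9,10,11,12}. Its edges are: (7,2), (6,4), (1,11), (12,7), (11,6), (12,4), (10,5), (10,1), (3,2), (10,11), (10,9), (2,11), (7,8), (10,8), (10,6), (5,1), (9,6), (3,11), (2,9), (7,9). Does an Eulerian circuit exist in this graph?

Degrees: 1:3, 2:4, 3:2, 4:2, 5:2, 6:4, 7:4, 8:2, 9:4, 10:6, 11:5, 12:2
1, 11 have odd degree; an Eulerian circuit needs every degree to be even, so none exists.

No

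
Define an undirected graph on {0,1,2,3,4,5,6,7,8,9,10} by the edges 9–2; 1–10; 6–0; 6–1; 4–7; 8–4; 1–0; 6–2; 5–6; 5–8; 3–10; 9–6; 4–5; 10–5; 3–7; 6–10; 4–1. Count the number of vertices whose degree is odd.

0

Degrees: 0:2, 1:4, 2:2, 3:2, 4:4, 5:4, 6:6, 7:2, 8:2, 9:2, 10:4
Odd-degree vertices: none.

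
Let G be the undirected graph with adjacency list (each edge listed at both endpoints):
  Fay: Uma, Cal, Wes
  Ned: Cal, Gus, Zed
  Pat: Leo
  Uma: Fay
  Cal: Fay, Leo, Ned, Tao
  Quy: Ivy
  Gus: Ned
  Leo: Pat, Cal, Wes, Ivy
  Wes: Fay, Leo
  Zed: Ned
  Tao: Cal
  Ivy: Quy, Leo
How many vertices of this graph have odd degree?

8

Degrees: Fay:3, Ned:3, Pat:1, Uma:1, Cal:4, Quy:1, Gus:1, Leo:4, Wes:2, Zed:1, Tao:1, Ivy:2
Odd-degree vertices: Fay, Ned, Pat, Uma, Quy, Gus, Zed, Tao.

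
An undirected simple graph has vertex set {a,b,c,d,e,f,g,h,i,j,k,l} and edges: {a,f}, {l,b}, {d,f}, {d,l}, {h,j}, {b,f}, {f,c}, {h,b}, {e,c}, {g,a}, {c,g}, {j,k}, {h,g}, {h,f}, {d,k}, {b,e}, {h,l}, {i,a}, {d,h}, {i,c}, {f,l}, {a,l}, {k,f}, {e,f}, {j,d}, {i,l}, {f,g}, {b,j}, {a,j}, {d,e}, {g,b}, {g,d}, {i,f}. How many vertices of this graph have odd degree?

Degrees: a:5, b:6, c:4, d:7, e:4, f:10, g:6, h:6, i:4, j:5, k:3, l:6
Odd-degree vertices: a, d, j, k.

4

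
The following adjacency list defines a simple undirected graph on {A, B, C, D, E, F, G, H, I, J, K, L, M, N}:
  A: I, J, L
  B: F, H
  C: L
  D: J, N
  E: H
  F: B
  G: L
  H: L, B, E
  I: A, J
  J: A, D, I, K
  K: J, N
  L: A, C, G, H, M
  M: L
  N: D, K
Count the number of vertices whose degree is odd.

8

Degrees: A:3, B:2, C:1, D:2, E:1, F:1, G:1, H:3, I:2, J:4, K:2, L:5, M:1, N:2
Odd-degree vertices: A, C, E, F, G, H, L, M.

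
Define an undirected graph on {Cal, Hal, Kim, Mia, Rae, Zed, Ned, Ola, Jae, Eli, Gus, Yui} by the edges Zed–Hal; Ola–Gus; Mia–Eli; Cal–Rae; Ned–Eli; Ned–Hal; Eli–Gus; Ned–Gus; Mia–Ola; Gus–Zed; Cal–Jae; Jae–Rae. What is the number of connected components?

4

Component: {Kim}
Component: {Yui}
Component: {Cal, Rae, Jae}
Component: {Hal, Mia, Zed, Ned, Ola, Eli, Gus}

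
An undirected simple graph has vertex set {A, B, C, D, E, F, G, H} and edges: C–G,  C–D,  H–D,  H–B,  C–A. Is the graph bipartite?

Yes

A valid 2-coloring puts {C, E, F, H} on one side and {A, B, D, G} on the other; every edge crosses between the two sides.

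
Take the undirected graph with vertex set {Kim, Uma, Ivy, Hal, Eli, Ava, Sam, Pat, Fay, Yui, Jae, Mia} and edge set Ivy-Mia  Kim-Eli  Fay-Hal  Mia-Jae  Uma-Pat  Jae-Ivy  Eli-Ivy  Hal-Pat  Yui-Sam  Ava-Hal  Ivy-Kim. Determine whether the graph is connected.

Component: {Sam, Yui}
Component: {Kim, Ivy, Eli, Jae, Mia}
Component: {Uma, Hal, Ava, Pat, Fay}
No edge joins these 3 groups, so the graph is disconnected.

No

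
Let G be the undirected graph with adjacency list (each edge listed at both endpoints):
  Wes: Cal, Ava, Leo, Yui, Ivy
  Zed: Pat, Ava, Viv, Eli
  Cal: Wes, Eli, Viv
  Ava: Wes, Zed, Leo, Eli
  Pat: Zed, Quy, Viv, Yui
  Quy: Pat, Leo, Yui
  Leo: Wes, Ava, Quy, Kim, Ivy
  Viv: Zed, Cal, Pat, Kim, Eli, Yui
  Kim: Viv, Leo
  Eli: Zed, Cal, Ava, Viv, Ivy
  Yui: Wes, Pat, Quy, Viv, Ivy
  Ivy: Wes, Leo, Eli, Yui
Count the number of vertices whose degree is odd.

6

Degrees: Wes:5, Zed:4, Cal:3, Ava:4, Pat:4, Quy:3, Leo:5, Viv:6, Kim:2, Eli:5, Yui:5, Ivy:4
Odd-degree vertices: Wes, Cal, Quy, Leo, Eli, Yui.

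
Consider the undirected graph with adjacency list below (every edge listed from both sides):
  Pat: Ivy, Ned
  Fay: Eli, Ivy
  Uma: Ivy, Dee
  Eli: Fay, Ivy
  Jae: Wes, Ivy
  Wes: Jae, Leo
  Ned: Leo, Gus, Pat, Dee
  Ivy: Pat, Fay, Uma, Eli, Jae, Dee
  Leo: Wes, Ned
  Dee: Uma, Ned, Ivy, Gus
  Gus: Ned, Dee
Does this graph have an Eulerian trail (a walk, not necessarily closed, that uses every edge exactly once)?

Yes

Degrees: Pat:2, Fay:2, Uma:2, Eli:2, Jae:2, Wes:2, Ned:4, Ivy:6, Leo:2, Dee:4, Gus:2
Odd-degree vertices: none (0 total).
The non-isolated vertices are connected and exactly 0 have odd degree, so an Eulerian trail exists.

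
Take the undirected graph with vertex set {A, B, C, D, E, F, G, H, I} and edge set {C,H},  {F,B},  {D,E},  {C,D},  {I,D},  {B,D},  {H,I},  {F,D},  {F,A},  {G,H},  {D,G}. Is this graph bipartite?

B-F-D-B is an odd cycle (length 3), and a bipartite graph can contain only even cycles.

No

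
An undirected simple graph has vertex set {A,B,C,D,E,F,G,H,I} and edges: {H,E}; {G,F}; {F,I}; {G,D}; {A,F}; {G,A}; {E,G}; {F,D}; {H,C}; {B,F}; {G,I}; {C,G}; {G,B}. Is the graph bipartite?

No

The cycle G-F-I-G has length 3, which is odd, so the graph is not bipartite.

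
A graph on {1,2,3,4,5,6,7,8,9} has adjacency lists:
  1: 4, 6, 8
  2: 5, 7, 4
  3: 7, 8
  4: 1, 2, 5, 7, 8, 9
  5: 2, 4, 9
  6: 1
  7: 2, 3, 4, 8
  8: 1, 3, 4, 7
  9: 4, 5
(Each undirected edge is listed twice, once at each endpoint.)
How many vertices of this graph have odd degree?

Degrees: 1:3, 2:3, 3:2, 4:6, 5:3, 6:1, 7:4, 8:4, 9:2
Odd-degree vertices: 1, 2, 5, 6.

4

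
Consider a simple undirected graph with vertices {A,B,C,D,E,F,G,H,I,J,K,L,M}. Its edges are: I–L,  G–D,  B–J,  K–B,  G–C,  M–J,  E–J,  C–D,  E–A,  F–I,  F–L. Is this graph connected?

No

Component: {H}
Component: {C, D, G}
Component: {F, I, L}
Component: {A, B, E, J, K, M}
There are 4 separate components, so the graph is not connected.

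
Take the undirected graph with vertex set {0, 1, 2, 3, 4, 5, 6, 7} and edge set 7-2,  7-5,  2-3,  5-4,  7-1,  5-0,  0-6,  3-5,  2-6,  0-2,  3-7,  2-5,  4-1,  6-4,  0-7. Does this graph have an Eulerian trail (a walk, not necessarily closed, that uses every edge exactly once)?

Degrees: 0:4, 1:2, 2:5, 3:3, 4:3, 5:5, 6:3, 7:5
Odd-degree vertices: 2, 3, 4, 5, 6, 7 (6 total).
An Eulerian trail requires 0 or 2 odd-degree vertices; here there are 6.

No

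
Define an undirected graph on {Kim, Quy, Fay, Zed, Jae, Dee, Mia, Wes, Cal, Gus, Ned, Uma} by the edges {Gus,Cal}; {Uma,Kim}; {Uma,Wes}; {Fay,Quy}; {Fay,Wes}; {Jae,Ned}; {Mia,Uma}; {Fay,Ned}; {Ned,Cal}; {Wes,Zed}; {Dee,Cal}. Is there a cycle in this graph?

|V| = 12, |E| = 11, number of components = 1.
Since 11 = 12 - 1, the graph is a forest and contains no cycle.

No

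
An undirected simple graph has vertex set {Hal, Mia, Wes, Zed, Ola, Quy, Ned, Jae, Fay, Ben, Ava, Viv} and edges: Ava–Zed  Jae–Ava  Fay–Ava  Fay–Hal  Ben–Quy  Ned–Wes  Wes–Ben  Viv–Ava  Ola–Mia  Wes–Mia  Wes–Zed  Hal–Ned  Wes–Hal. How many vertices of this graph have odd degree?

Degrees: Hal:3, Mia:2, Wes:5, Zed:2, Ola:1, Quy:1, Ned:2, Jae:1, Fay:2, Ben:2, Ava:4, Viv:1
Odd-degree vertices: Hal, Wes, Ola, Quy, Jae, Viv.

6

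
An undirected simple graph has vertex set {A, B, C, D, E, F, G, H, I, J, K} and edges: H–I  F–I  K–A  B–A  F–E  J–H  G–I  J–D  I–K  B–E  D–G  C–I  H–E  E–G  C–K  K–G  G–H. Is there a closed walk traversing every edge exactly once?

Degrees: A:2, B:2, C:2, D:2, E:4, F:2, G:5, H:4, I:5, J:2, K:4
G, I have odd degree; an Eulerian circuit needs every degree to be even, so none exists.

No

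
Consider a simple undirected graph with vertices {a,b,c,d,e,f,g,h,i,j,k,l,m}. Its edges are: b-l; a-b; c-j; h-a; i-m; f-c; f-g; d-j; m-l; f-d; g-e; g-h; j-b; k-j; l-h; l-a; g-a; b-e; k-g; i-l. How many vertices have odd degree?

Degrees: a:4, b:4, c:2, d:2, e:2, f:3, g:5, h:3, i:2, j:4, k:2, l:5, m:2
Odd-degree vertices: f, g, h, l.

4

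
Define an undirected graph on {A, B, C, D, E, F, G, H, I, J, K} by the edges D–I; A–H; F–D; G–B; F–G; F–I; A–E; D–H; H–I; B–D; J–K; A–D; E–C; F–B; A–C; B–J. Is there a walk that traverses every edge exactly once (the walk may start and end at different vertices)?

Degrees: A:4, B:4, C:2, D:5, E:2, F:4, G:2, H:3, I:3, J:2, K:1
Odd-degree vertices: D, H, I, K (4 total).
An Eulerian trail requires 0 or 2 odd-degree vertices; here there are 4.

No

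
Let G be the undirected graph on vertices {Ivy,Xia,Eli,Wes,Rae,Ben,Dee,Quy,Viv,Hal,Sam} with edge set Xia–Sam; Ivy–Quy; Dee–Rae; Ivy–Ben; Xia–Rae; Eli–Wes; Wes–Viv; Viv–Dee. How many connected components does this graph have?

Component: {Hal}
Component: {Ivy, Ben, Quy}
Component: {Xia, Eli, Wes, Rae, Dee, Viv, Sam}

3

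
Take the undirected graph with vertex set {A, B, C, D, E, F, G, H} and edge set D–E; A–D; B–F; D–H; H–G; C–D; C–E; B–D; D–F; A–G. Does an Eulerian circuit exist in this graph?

Degrees: A:2, B:2, C:2, D:6, E:2, F:2, G:2, H:2
Every vertex has even degree and the edges form a single connected piece, so an Eulerian circuit exists.

Yes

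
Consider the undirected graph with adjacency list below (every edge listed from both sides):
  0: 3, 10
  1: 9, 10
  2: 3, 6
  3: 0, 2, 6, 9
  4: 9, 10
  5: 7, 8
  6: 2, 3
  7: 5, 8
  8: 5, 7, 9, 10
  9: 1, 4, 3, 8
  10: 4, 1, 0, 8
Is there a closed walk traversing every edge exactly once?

Degrees: 0:2, 1:2, 2:2, 3:4, 4:2, 5:2, 6:2, 7:2, 8:4, 9:4, 10:4
All degrees are even and the non-isolated vertices are connected — an Eulerian circuit exists.

Yes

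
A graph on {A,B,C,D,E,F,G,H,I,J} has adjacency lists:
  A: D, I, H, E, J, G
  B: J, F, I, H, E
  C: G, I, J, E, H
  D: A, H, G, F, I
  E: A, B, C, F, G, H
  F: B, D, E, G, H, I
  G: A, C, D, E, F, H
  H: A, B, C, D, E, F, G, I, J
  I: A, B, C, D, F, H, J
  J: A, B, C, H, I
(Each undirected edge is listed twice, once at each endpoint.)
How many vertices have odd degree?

6

Degrees: A:6, B:5, C:5, D:5, E:6, F:6, G:6, H:9, I:7, J:5
Odd-degree vertices: B, C, D, H, I, J.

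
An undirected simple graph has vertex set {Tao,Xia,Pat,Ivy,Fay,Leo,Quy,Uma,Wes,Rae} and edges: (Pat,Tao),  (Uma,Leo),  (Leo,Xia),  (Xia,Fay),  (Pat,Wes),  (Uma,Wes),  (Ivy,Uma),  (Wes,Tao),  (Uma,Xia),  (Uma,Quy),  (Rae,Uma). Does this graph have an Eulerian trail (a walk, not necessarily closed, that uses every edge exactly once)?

Degrees: Tao:2, Xia:3, Pat:2, Ivy:1, Fay:1, Leo:2, Quy:1, Uma:6, Wes:3, Rae:1
Odd-degree vertices: Xia, Ivy, Fay, Quy, Wes, Rae (6 total).
An Eulerian trail requires 0 or 2 odd-degree vertices; here there are 6.

No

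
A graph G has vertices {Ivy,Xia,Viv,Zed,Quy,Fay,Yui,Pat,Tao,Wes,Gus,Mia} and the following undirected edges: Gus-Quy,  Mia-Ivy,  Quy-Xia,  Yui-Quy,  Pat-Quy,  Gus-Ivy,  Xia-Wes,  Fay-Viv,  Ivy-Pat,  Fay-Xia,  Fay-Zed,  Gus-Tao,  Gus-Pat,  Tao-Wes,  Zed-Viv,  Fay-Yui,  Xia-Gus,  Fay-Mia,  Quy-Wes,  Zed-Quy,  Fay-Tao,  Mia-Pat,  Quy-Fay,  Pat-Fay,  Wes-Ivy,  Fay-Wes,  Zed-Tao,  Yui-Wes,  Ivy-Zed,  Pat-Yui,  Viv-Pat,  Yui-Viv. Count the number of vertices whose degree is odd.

8

Degrees: Ivy:5, Xia:4, Viv:4, Zed:5, Quy:7, Fay:9, Yui:5, Pat:7, Tao:4, Wes:6, Gus:5, Mia:3
Odd-degree vertices: Ivy, Zed, Quy, Fay, Yui, Pat, Gus, Mia.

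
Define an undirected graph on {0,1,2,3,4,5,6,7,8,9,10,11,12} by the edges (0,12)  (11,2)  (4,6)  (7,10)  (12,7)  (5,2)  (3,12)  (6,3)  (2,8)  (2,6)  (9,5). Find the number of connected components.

Component: {1}
Component: {0, 2, 3, 4, 5, 6, 7, 8, 9, 10, 11, 12}

2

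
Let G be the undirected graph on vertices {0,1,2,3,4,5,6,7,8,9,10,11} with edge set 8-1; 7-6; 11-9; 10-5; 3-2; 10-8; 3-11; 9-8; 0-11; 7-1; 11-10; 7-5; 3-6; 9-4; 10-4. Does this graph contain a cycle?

Yes

The graph has 12 vertices, 15 edges, and 1 connected component.
One cycle is 11-10-8-1-7-6-3-11.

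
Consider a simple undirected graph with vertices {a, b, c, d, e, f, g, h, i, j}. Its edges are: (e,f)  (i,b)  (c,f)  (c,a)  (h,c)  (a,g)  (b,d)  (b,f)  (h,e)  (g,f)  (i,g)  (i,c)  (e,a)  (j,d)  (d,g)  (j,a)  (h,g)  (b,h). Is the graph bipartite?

Color {b, c, e, g, j} black and {a, d, f, h, i} white. No edge joins two same-colored vertices, so the graph is bipartite.

Yes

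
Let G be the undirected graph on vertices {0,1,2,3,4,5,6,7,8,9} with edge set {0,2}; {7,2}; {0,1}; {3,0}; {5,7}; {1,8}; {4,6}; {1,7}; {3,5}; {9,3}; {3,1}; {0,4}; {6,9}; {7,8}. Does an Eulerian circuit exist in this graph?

Degrees: 0:4, 1:4, 2:2, 3:4, 4:2, 5:2, 6:2, 7:4, 8:2, 9:2
All degrees are even and the non-isolated vertices are connected — an Eulerian circuit exists.

Yes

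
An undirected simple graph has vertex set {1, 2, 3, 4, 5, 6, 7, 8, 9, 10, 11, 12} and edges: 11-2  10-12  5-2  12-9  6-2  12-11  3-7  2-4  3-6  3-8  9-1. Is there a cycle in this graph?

The graph has 12 vertices, 11 edges, and 1 connected component.
A forest on 12 vertices with 1 component has exactly 11 edges, which matches — so no cycle.

No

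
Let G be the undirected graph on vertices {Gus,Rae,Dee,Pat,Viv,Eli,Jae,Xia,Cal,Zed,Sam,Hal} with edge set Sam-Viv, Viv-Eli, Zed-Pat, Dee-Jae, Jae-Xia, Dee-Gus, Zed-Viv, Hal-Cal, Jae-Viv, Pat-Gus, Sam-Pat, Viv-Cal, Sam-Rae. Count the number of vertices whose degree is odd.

Degrees: Gus:2, Rae:1, Dee:2, Pat:3, Viv:5, Eli:1, Jae:3, Xia:1, Cal:2, Zed:2, Sam:3, Hal:1
Odd-degree vertices: Rae, Pat, Viv, Eli, Jae, Xia, Sam, Hal.

8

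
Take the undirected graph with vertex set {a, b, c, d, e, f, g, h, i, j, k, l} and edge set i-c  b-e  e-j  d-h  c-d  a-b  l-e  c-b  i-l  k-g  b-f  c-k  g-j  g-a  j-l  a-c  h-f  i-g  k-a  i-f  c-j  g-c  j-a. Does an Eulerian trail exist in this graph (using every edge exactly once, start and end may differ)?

No

Degrees: a:5, b:4, c:7, d:2, e:3, f:3, g:5, h:2, i:4, j:5, k:3, l:3
Odd-degree vertices: a, c, e, f, g, j, k, l (8 total).
With 8 odd-degree vertices (more than two), no single trail can use every edge.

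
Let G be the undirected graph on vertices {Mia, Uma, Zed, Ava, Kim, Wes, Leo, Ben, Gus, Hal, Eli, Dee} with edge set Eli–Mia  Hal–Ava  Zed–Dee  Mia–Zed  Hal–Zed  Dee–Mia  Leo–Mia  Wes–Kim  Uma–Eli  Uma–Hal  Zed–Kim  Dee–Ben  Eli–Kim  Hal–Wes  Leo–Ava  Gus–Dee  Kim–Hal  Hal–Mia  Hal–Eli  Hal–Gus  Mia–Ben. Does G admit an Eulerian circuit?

Degrees: Mia:6, Uma:2, Zed:4, Ava:2, Kim:4, Wes:2, Leo:2, Ben:2, Gus:2, Hal:8, Eli:4, Dee:4
Every vertex has even degree and the edges form a single connected piece, so an Eulerian circuit exists.

Yes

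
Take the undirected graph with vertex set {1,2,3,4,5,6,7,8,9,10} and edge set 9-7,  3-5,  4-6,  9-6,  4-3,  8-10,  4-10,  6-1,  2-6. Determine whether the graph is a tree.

Yes

|V| = 10, |E| = 9.
Connected and |E| = |V| - 1, which characterizes a tree.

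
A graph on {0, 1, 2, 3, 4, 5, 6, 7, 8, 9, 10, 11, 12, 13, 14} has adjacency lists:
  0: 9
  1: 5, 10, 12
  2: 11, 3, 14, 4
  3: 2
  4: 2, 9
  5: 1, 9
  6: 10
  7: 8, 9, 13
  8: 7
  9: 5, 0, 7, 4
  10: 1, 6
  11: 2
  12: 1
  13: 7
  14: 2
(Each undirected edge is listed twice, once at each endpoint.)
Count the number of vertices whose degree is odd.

10

Degrees: 0:1, 1:3, 2:4, 3:1, 4:2, 5:2, 6:1, 7:3, 8:1, 9:4, 10:2, 11:1, 12:1, 13:1, 14:1
Odd-degree vertices: 0, 1, 3, 6, 7, 8, 11, 12, 13, 14.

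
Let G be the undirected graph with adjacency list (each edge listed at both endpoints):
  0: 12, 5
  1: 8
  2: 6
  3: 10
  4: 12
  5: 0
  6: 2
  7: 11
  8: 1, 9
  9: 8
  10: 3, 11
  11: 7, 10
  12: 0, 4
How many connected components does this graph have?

4

Component: {2, 6}
Component: {1, 8, 9}
Component: {0, 4, 5, 12}
Component: {3, 7, 10, 11}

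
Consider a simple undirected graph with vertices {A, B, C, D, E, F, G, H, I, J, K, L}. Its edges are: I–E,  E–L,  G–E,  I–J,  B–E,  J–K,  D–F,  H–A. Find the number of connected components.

Component: {C}
Component: {A, H}
Component: {D, F}
Component: {B, E, G, I, J, K, L}

4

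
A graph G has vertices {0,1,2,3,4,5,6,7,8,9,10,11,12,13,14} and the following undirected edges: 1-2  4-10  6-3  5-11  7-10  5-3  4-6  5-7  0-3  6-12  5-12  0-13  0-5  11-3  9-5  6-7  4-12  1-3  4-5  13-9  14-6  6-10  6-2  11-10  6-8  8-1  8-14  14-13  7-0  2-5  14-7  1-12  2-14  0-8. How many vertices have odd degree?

Degrees: 0:5, 1:4, 2:4, 3:5, 4:4, 5:8, 6:8, 7:5, 8:4, 9:2, 10:4, 11:3, 12:4, 13:3, 14:5
Odd-degree vertices: 0, 3, 7, 11, 13, 14.

6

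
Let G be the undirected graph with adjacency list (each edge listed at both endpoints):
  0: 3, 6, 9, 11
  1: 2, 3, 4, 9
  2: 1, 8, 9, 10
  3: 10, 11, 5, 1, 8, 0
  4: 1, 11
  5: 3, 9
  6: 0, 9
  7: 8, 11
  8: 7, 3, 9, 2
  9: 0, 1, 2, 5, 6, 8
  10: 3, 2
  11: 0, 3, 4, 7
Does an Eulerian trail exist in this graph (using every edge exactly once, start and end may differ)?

Yes

Degrees: 0:4, 1:4, 2:4, 3:6, 4:2, 5:2, 6:2, 7:2, 8:4, 9:6, 10:2, 11:4
Odd-degree vertices: none (0 total).
With 0 odd-degree vertices and all edges in one connected piece, an Eulerian trail exists.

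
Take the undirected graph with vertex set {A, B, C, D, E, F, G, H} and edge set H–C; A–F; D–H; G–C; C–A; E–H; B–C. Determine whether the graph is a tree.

Yes

The graph has 8 vertices and 7 edges.
It is connected with exactly 7 edges, hence acyclic — it is a tree.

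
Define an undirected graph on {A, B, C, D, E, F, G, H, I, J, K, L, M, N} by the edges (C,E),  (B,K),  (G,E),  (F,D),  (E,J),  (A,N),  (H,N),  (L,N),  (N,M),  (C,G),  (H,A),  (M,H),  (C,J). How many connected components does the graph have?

Component: {I}
Component: {B, K}
Component: {D, F}
Component: {C, E, G, J}
Component: {A, H, L, M, N}

5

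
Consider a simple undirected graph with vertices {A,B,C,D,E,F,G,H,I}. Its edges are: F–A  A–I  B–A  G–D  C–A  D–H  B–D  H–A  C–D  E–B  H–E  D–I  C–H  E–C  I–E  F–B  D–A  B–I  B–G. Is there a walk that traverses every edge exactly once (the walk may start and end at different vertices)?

Degrees: A:6, B:6, C:4, D:6, E:4, F:2, G:2, H:4, I:4
Odd-degree vertices: none (0 total).
With 0 odd-degree vertices and all edges in one connected piece, an Eulerian trail exists.

Yes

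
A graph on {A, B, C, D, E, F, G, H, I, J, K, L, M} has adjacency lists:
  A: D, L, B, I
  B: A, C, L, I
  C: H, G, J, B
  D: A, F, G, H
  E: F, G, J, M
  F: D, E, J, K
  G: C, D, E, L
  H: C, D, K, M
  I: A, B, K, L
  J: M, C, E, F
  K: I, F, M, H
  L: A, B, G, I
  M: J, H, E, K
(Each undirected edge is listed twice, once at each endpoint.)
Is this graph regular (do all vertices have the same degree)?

Yes

Degrees: A:4, B:4, C:4, D:4, E:4, F:4, G:4, H:4, I:4, J:4, K:4, L:4, M:4
Every vertex has degree 4, so the graph is 4-regular.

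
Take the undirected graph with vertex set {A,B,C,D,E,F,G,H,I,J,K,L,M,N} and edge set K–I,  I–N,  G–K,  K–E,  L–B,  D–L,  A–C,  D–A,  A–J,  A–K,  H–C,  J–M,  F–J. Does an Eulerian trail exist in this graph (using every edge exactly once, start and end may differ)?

No

Degrees: A:4, B:1, C:2, D:2, E:1, F:1, G:1, H:1, I:2, J:3, K:4, L:2, M:1, N:1
Odd-degree vertices: B, E, F, G, H, J, M, N (8 total).
With 8 odd-degree vertices (more than two), no single trail can use every edge.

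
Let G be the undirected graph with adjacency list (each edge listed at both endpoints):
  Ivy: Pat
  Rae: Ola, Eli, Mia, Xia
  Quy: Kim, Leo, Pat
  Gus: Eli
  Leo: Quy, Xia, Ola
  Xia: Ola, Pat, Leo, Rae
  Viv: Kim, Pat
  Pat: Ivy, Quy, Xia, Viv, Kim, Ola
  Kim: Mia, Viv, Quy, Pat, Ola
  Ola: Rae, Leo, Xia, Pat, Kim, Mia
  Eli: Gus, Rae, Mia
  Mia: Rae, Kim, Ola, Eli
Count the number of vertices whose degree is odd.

6

Degrees: Ivy:1, Rae:4, Quy:3, Gus:1, Leo:3, Xia:4, Viv:2, Pat:6, Kim:5, Ola:6, Eli:3, Mia:4
Odd-degree vertices: Ivy, Quy, Gus, Leo, Kim, Eli.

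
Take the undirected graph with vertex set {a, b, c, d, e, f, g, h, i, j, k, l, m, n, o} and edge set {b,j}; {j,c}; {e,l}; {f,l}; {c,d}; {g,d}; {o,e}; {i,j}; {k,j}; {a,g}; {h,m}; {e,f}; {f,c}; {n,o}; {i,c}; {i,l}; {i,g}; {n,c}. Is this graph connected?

Component: {h, m}
Component: {a, b, c, d, e, f, g, i, j, k, l, n, o}
There are 2 separate components, so the graph is not connected.

No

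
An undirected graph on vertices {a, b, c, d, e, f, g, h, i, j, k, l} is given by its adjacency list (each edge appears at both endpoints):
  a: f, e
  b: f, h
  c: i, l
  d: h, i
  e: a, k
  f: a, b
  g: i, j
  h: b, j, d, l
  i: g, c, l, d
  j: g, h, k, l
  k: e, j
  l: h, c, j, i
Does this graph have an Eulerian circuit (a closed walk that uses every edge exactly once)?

Degrees: a:2, b:2, c:2, d:2, e:2, f:2, g:2, h:4, i:4, j:4, k:2, l:4
Every vertex has even degree and the edges form a single connected piece, so an Eulerian circuit exists.

Yes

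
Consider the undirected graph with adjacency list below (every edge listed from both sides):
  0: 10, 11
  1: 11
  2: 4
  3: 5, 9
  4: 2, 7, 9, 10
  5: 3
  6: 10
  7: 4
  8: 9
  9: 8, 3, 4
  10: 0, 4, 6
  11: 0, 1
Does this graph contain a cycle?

No

|V| = 12, |E| = 11, number of components = 1.
A forest on 12 vertices with 1 component has exactly 11 edges, which matches — so no cycle.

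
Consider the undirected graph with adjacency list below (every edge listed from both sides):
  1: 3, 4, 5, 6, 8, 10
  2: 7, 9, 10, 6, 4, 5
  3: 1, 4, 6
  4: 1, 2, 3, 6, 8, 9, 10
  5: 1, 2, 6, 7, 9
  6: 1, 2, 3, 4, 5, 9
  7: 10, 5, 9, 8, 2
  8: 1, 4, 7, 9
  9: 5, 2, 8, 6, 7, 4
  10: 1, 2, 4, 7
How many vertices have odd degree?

Degrees: 1:6, 2:6, 3:3, 4:7, 5:5, 6:6, 7:5, 8:4, 9:6, 10:4
Odd-degree vertices: 3, 4, 5, 7.

4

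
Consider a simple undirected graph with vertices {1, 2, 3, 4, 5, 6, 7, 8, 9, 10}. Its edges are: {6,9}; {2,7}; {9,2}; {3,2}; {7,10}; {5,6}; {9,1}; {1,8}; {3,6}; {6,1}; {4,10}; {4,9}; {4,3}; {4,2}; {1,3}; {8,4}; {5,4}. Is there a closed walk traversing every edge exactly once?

Degrees: 1:4, 2:4, 3:4, 4:6, 5:2, 6:4, 7:2, 8:2, 9:4, 10:2
All degrees are even and the non-isolated vertices are connected — an Eulerian circuit exists.

Yes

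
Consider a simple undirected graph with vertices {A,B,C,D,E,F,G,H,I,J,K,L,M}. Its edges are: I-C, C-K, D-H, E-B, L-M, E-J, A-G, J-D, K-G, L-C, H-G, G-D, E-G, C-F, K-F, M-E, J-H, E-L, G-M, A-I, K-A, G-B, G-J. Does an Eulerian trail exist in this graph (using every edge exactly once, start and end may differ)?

Degrees: A:3, B:2, C:4, D:3, E:5, F:2, G:8, H:3, I:2, J:4, K:4, L:3, M:3
Odd-degree vertices: A, D, E, H, L, M (6 total).
With 6 odd-degree vertices (more than two), no single trail can use every edge.

No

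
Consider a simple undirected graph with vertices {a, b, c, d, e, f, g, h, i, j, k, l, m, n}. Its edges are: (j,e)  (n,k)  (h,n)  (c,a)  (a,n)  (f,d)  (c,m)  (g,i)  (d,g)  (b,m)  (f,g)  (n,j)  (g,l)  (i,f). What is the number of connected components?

2

Component: {d, f, g, i, l}
Component: {a, b, c, e, h, j, k, m, n}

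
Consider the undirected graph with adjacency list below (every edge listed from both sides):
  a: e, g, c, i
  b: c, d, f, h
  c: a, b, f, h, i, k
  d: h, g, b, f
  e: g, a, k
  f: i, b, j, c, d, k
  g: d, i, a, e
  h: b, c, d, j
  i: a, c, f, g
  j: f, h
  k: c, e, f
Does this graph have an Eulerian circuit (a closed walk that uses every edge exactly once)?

No

Degrees: a:4, b:4, c:6, d:4, e:3, f:6, g:4, h:4, i:4, j:2, k:3
Vertices with odd degree: e, k. An Eulerian circuit requires all degrees even.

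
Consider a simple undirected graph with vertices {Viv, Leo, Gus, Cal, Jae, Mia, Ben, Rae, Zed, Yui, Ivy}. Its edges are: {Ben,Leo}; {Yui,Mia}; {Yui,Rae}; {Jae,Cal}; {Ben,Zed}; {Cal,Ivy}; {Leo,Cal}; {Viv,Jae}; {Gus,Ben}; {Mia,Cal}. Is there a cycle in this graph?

The graph has 11 vertices, 10 edges, and 1 connected component.
Since 10 = 11 - 1, the graph is a forest and contains no cycle.

No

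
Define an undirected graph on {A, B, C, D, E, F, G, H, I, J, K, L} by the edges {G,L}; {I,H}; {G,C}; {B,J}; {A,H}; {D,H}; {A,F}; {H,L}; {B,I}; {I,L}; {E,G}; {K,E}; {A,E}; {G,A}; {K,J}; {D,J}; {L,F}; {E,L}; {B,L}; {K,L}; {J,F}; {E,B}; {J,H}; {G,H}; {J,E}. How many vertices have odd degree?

Degrees: A:4, B:4, C:1, D:2, E:6, F:3, G:5, H:6, I:3, J:6, K:3, L:7
Odd-degree vertices: C, F, G, I, K, L.

6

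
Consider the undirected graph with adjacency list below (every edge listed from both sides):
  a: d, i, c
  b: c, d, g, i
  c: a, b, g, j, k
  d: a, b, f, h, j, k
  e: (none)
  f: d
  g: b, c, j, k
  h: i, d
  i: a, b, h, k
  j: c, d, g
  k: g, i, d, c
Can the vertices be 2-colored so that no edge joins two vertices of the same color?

No

c-g-k-c is an odd cycle (length 3), and a bipartite graph can contain only even cycles.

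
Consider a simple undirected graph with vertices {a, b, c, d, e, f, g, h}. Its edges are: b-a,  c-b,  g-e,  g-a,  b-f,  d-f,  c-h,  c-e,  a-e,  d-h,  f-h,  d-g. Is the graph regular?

Yes

Degrees: a:3, b:3, c:3, d:3, e:3, f:3, g:3, h:3
Every vertex has degree 3, so the graph is 3-regular.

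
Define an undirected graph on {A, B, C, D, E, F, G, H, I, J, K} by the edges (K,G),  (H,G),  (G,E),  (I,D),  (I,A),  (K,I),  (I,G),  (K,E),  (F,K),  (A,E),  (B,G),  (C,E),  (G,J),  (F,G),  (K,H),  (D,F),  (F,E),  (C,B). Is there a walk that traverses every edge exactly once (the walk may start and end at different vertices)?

Degrees: A:2, B:2, C:2, D:2, E:5, F:4, G:7, H:2, I:4, J:1, K:5
Odd-degree vertices: E, G, J, K (4 total).
An Eulerian trail requires 0 or 2 odd-degree vertices; here there are 4.

No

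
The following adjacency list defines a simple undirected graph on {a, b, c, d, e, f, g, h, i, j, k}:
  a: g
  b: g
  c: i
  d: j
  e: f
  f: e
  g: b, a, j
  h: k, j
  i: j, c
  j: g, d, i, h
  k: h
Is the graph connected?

Component: {e, f}
Component: {a, b, c, d, g, h, i, j, k}
There are 2 separate components, so the graph is not connected.

No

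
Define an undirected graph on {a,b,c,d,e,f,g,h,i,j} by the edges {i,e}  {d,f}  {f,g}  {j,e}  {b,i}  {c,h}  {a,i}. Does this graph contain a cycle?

No

The graph has 10 vertices, 7 edges, and 3 connected components.
A forest on 10 vertices with 3 components has exactly 7 edges, which matches — so no cycle.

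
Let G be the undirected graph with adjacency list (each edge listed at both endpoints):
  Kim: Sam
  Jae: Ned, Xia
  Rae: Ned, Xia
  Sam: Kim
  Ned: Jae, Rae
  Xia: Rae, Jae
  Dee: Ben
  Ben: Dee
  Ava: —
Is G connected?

No

Component: {Ava}
Component: {Kim, Sam}
Component: {Dee, Ben}
Component: {Jae, Rae, Ned, Xia}
There are 4 separate components, so the graph is not connected.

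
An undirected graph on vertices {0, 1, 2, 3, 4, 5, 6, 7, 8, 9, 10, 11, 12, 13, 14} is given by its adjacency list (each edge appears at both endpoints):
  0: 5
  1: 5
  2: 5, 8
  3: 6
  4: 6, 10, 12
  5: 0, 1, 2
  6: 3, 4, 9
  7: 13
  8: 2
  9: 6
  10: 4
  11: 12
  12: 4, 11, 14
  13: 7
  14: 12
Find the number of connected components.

3

Component: {7, 13}
Component: {0, 1, 2, 5, 8}
Component: {3, 4, 6, 9, 10, 11, 12, 14}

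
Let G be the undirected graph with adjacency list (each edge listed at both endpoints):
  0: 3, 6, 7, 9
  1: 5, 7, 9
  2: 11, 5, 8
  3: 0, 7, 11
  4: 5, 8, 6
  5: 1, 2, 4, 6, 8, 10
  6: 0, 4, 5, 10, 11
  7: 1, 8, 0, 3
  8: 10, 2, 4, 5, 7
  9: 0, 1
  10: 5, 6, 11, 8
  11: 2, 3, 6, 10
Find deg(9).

Neighbors of 9: 0, 1.

2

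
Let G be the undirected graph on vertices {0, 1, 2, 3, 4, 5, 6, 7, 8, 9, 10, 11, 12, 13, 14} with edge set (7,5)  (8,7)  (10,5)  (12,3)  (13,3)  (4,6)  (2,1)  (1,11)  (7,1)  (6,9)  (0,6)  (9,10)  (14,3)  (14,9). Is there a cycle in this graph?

No

|V| = 15, |E| = 14, number of components = 1.
A forest on 15 vertices with 1 component has exactly 14 edges, which matches — so no cycle.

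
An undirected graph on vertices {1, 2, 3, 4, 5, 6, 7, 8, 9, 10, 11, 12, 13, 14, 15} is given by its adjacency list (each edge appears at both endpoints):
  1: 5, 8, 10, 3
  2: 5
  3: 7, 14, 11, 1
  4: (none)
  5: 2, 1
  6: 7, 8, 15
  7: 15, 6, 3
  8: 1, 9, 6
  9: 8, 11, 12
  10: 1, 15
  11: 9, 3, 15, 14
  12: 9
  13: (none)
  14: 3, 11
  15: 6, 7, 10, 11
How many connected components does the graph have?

3

Component: {4}
Component: {13}
Component: {1, 2, 3, 5, 6, 7, 8, 9, 10, 11, 12, 14, 15}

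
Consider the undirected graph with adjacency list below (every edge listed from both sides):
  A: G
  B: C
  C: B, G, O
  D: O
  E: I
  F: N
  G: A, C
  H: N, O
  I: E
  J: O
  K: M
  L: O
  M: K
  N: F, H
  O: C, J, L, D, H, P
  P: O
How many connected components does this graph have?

3

Component: {E, I}
Component: {K, M}
Component: {A, B, C, D, F, G, H, J, L, N, O, P}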